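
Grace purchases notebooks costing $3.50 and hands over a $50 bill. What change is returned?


Start with the amount paid:
$50
Subtract the price:
$50 - $3.50 = $46.50

$46.50


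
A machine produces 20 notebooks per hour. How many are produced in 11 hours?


Production rate: 20 notebooks per hour
Time: 11 hours
Total: 20 x 11 = 220 notebooks

220 notebooks


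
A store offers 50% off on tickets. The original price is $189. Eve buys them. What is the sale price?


Calculate the discount amount:
50% of $189 = $94.50
Subtract from original:
$189 - $94.50 = $94.50

$94.50


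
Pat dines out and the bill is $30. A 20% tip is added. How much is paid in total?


Calculate the tip:
20% of $30 = $6
Add tip to meal cost:
$30 + $6 = $36

$36


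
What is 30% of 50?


Convert percentage to decimal:
30% = 0.3
Multiply:
50 x 0.3 = 15

15


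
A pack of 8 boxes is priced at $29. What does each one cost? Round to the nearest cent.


Total cost: $29
Number of items: 8
Unit price: $29 / 8 = $3.625 ≈ $3.63

$3.63


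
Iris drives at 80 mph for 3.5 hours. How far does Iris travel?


Use the formula: distance = speed x time
Speed = 80 mph, Time = 3.5 hours
80 x 3.5 = 280 miles

280 miles


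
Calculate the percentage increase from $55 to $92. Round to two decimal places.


Find the absolute change:
|92 - 55| = 37
Divide by original and multiply by 100:
37 / 55 x 100 = 67.2727...% ≈ 67.27%

67.27%


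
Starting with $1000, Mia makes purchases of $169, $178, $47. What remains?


Add up expenses:
$169 + $178 + $47 = $394
Subtract from budget:
$1000 - $394 = $606

$606


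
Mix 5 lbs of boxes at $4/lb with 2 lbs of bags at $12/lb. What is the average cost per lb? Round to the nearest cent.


Cost of boxes:
5 x $4 = $20
Cost of bags:
2 x $12 = $24
Total cost: $20 + $24 = $44
Total weight: 7 lbs
Average: $44 / 7 = $6.2857... ≈ $6.29/lb

$6.29/lb


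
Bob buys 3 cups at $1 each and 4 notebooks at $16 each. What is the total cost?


Cost of cups:
3 x $1 = $3
Cost of notebooks:
4 x $16 = $64
Add both:
$3 + $64 = $67

$67


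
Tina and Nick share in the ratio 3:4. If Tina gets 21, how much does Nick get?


Find the multiplier:
21 / 3 = 7
Apply to Nick's share:
4 x 7 = 28

28


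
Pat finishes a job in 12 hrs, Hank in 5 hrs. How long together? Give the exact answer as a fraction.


Pat's rate: 1/12 of the job per hour
Hank's rate: 1/5 of the job per hour
Combined rate: 1/12 + 1/5 = 17/60 per hour
Time = 1 / (17/60) = 60/17 hours (≈ 3.53 hours)

60/17 hours


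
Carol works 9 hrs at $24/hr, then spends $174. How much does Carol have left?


Calculate earnings:
9 x $24 = $216
Subtract spending:
$216 - $174 = $42

$42


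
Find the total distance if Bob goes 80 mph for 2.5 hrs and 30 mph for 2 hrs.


Leg 1 distance:
80 x 2.5 = 200 miles
Leg 2 distance:
30 x 2 = 60 miles
Total distance:
200 + 60 = 260 miles

260 miles


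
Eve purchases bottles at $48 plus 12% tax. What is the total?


Calculate the tax:
12% of $48 = $5.76
Add tax to price:
$48 + $5.76 = $53.76

$53.76


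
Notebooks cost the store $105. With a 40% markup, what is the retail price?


Calculate the markup amount:
40% of $105 = $42
Add to cost:
$105 + $42 = $147

$147


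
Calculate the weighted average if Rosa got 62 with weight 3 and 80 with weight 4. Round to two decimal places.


Weighted sum:
3 x 62 + 4 x 80 = 506
Total weight:
3 + 4 = 7
Weighted average:
506 / 7 = 72.2857... ≈ 72.29

72.29


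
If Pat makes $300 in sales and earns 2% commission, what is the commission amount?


Convert rate to decimal:
2% = 0.02
Multiply by sales:
$300 x 0.02 = $6

$6


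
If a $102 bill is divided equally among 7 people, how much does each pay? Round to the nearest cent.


Total bill: $102
Number of people: 7
Each pays: $102 / 7 = $14.5714... ≈ $14.57

$14.57


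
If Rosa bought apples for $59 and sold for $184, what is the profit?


Selling price = $184
Cost price = $59
Profit = selling price - cost price:
Profit = $184 - $59 = $125

$125


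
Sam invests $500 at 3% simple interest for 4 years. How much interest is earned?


Use the formula I = P x R x T / 100
P x R x T = 500 x 3 x 4 = 6000
I = 6000 / 100 = $60

$60


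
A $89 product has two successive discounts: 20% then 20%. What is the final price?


First discount:
20% of $89 = $17.80
Price after first discount:
$89 - $17.80 = $71.20
Second discount:
20% of $71.20 = $14.24
Final price:
$71.20 - $14.24 = $56.96

$56.96


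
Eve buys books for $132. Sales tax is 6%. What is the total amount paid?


Calculate the tax:
6% of $132 = $7.92
Add tax to price:
$132 + $7.92 = $139.92

$139.92


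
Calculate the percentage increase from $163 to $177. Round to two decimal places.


Find the absolute change:
|177 - 163| = 14
Divide by original and multiply by 100:
14 / 163 x 100 = 8.5889...% ≈ 8.59%

8.59%


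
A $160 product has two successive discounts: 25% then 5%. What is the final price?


First discount:
25% of $160 = $40
Price after first discount:
$160 - $40 = $120
Second discount:
5% of $120 = $6
Final price:
$120 - $6 = $114

$114


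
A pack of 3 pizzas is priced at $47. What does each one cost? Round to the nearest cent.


Total cost: $47
Number of items: 3
Unit price: $47 / 3 = $15.6666... ≈ $15.67

$15.67


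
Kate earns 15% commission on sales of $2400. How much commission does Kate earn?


Convert rate to decimal:
15% = 0.15
Multiply by sales:
$2400 x 0.15 = $360

$360


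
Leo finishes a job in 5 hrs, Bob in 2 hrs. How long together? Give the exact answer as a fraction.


Leo's rate: 1/5 of the job per hour
Bob's rate: 1/2 of the job per hour
Combined rate: 1/5 + 1/2 = 7/10 per hour
Time = 1 / (7/10) = 10/7 hours (≈ 1.43 hours)

10/7 hours


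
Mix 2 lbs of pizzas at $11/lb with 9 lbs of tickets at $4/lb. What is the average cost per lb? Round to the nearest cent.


Cost of pizzas:
2 x $11 = $22
Cost of tickets:
9 x $4 = $36
Total cost: $22 + $36 = $58
Total weight: 11 lbs
Average: $58 / 11 = $5.2727... ≈ $5.27/lb

$5.27/lb


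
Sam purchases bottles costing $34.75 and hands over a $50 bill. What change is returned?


Start with the amount paid:
$50
Subtract the price:
$50 - $34.75 = $15.25

$15.25


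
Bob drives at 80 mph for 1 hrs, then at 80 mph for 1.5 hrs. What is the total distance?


Leg 1 distance:
80 x 1 = 80 miles
Leg 2 distance:
80 x 1.5 = 120 miles
Total distance:
80 + 120 = 200 miles

200 miles


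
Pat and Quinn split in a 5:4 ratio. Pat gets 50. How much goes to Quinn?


Find the multiplier:
50 / 5 = 10
Apply to Quinn's share:
4 x 10 = 40

40


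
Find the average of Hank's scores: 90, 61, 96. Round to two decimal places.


Add the scores:
90 + 61 + 96 = 247
Divide by the number of tests:
247 / 3 = 82.3333... ≈ 82.33

82.33


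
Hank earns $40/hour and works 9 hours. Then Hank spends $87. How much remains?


Calculate earnings:
9 x $40 = $360
Subtract spending:
$360 - $87 = $273

$273


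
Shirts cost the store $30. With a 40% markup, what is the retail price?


Calculate the markup amount:
40% of $30 = $12
Add to cost:
$30 + $12 = $42

$42


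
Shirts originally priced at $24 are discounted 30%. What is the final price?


Calculate the discount amount:
30% of $24 = $7.20
Subtract from original:
$24 - $7.20 = $16.80

$16.80


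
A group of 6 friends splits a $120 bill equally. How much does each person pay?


Total bill: $120
Number of people: 6
Each pays: $120 / 6 = $20

$20


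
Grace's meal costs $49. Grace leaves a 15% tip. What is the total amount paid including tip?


Calculate the tip:
15% of $49 = $7.35
Add tip to meal cost:
$49 + $7.35 = $56.35

$56.35


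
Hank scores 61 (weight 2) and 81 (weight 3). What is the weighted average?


Weighted sum:
2 x 61 + 3 x 81 = 365
Total weight:
2 + 3 = 5
Weighted average:
365 / 5 = 73

73


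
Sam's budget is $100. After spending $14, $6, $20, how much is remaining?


Add up expenses:
$14 + $6 + $20 = $40
Subtract from budget:
$100 - $40 = $60

$60


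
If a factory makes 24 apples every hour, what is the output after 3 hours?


Production rate: 24 apples per hour
Time: 3 hours
Total: 24 x 3 = 72 apples

72 apples


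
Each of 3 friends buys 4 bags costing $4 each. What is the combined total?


Cost per person:
4 x $4 = $16
Group total:
3 x $16 = $48

$48


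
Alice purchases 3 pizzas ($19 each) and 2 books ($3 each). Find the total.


Cost of pizzas:
3 x $19 = $57
Cost of books:
2 x $3 = $6
Add both:
$57 + $6 = $63

$63


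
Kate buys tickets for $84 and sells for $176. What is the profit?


Selling price = $176
Cost price = $84
Profit = selling price - cost price:
Profit = $176 - $84 = $92

$92


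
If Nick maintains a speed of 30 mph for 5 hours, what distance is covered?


Use the formula: distance = speed x time
Speed = 30 mph, Time = 5 hours
30 x 5 = 150 miles

150 miles


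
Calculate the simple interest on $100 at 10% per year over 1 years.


Use the formula I = P x R x T / 100
P x R x T = 100 x 10 x 1 = 1000
I = 1000 / 100 = $10

$10


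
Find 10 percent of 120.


Convert percentage to decimal:
10% = 0.1
Multiply:
120 x 0.1 = 12

12


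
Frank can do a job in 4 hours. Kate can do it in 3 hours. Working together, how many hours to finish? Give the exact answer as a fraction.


Frank's rate: 1/4 of the job per hour
Kate's rate: 1/3 of the job per hour
Combined rate: 1/4 + 1/3 = 7/12 per hour
Time = 1 / (7/12) = 12/7 hours (≈ 1.71 hours)

12/7 hours


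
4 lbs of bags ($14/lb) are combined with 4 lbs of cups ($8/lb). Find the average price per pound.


Cost of bags:
4 x $14 = $56
Cost of cups:
4 x $8 = $32
Total cost: $56 + $32 = $88
Total weight: 8 lbs
Average: $88 / 8 = $11/lb

$11/lb


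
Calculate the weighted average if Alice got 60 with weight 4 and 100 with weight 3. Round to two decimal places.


Weighted sum:
4 x 60 + 3 x 100 = 540
Total weight:
4 + 3 = 7
Weighted average:
540 / 7 = 77.1428... ≈ 77.14

77.14


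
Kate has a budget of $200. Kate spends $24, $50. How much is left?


Add up expenses:
$24 + $50 = $74
Subtract from budget:
$200 - $74 = $126

$126


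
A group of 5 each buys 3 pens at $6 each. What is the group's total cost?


Cost per person:
3 x $6 = $18
Group total:
5 x $18 = $90

$90


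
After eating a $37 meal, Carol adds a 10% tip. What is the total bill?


Calculate the tip:
10% of $37 = $3.70
Add tip to meal cost:
$37 + $3.70 = $40.70

$40.70


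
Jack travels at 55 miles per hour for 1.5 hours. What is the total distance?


Use the formula: distance = speed x time
Speed = 55 mph, Time = 1.5 hours
55 x 1.5 = 82.5 miles

82.5 miles


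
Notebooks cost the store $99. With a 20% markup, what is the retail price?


Calculate the markup amount:
20% of $99 = $19.80
Add to cost:
$99 + $19.80 = $118.80

$118.80


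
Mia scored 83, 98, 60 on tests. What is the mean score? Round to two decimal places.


Add the scores:
83 + 98 + 60 = 241
Divide by the number of tests:
241 / 3 = 80.3333... ≈ 80.33

80.33


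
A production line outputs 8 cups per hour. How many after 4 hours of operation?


Production rate: 8 cups per hour
Time: 4 hours
Total: 8 x 4 = 32 cups

32 cups


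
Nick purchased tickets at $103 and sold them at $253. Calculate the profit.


Selling price = $253
Cost price = $103
Profit = selling price - cost price:
Profit = $253 - $103 = $150

$150


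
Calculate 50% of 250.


Convert percentage to decimal:
50% = 0.5
Multiply:
250 x 0.5 = 125

125


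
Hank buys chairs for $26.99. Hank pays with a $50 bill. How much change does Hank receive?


Start with the amount paid:
$50
Subtract the price:
$50 - $26.99 = $23.01

$23.01


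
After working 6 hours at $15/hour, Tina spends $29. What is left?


Calculate earnings:
6 x $15 = $90
Subtract spending:
$90 - $29 = $61

$61


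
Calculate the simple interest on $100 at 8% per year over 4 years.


Use the formula I = P x R x T / 100
P x R x T = 100 x 8 x 4 = 3200
I = 3200 / 100 = $32

$32


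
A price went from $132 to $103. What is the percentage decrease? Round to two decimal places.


Find the absolute change:
|103 - 132| = 29
Divide by original and multiply by 100:
29 / 132 x 100 = 21.9696...% ≈ 21.97%

21.97%


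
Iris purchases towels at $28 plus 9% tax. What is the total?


Calculate the tax:
9% of $28 = $2.52
Add tax to price:
$28 + $2.52 = $30.52

$30.52


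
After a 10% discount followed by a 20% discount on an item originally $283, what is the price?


First discount:
10% of $283 = $28.30
Price after first discount:
$283 - $28.30 = $254.70
Second discount:
20% of $254.70 = $50.94
Final price:
$254.70 - $50.94 = $203.76

$203.76


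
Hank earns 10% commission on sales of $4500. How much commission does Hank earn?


Convert rate to decimal:
10% = 0.1
Multiply by sales:
$4500 x 0.1 = $450

$450


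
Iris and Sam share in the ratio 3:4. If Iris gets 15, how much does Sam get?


Find the multiplier:
15 / 3 = 5
Apply to Sam's share:
4 x 5 = 20

20


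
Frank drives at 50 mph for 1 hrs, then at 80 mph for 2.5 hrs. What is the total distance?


Leg 1 distance:
50 x 1 = 50 miles
Leg 2 distance:
80 x 2.5 = 200 miles
Total distance:
50 + 200 = 250 miles

250 miles


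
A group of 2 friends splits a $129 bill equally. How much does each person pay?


Total bill: $129
Number of people: 2
Each pays: $129 / 2 = $64.50

$64.50


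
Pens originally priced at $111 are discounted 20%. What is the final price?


Calculate the discount amount:
20% of $111 = $22.20
Subtract from original:
$111 - $22.20 = $88.80

$88.80


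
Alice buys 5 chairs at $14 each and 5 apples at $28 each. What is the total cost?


Cost of chairs:
5 x $14 = $70
Cost of apples:
5 x $28 = $140
Add both:
$70 + $140 = $210

$210


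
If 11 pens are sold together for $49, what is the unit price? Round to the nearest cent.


Total cost: $49
Number of items: 11
Unit price: $49 / 11 = $4.4545... ≈ $4.45

$4.45


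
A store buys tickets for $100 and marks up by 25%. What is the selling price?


Calculate the markup amount:
25% of $100 = $25
Add to cost:
$100 + $25 = $125

$125


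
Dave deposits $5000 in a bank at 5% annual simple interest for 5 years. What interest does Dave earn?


Use the formula I = P x R x T / 100
P x R x T = 5000 x 5 x 5 = 125000
I = 125000 / 100 = $1250

$1250


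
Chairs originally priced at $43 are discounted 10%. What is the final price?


Calculate the discount amount:
10% of $43 = $4.30
Subtract from original:
$43 - $4.30 = $38.70

$38.70


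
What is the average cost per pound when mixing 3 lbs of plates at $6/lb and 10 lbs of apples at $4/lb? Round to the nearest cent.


Cost of plates:
3 x $6 = $18
Cost of apples:
10 x $4 = $40
Total cost: $18 + $40 = $58
Total weight: 13 lbs
Average: $58 / 13 = $4.4615... ≈ $4.46/lb

$4.46/lb


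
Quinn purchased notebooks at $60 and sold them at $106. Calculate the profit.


Selling price = $106
Cost price = $60
Profit = selling price - cost price:
Profit = $106 - $60 = $46

$46


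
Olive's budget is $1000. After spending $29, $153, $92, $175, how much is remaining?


Add up expenses:
$29 + $153 + $92 + $175 = $449
Subtract from budget:
$1000 - $449 = $551

$551


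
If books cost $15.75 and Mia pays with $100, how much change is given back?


Start with the amount paid:
$100
Subtract the price:
$100 - $15.75 = $84.25

$84.25


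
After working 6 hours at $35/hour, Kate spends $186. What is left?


Calculate earnings:
6 x $35 = $210
Subtract spending:
$210 - $186 = $24

$24


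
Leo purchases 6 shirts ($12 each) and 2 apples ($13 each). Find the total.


Cost of shirts:
6 x $12 = $72
Cost of apples:
2 x $13 = $26
Add both:
$72 + $26 = $98

$98


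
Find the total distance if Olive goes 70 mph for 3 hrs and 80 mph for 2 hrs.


Leg 1 distance:
70 x 3 = 210 miles
Leg 2 distance:
80 x 2 = 160 miles
Total distance:
210 + 160 = 370 miles

370 miles


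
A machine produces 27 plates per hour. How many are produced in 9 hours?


Production rate: 27 plates per hour
Time: 9 hours
Total: 27 x 9 = 243 plates

243 plates


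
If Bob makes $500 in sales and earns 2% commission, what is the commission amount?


Convert rate to decimal:
2% = 0.02
Multiply by sales:
$500 x 0.02 = $10

$10


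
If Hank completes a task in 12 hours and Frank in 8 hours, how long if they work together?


Hank's rate: 1/12 of the job per hour
Frank's rate: 1/8 of the job per hour
Combined rate: 1/12 + 1/8 = 5/24 per hour
Time = 1 / (5/24) = 24/5 = 4.8 hours

4.8 hours


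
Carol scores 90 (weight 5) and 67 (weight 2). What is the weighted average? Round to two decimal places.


Weighted sum:
5 x 90 + 2 x 67 = 584
Total weight:
5 + 2 = 7
Weighted average:
584 / 7 = 83.4285... ≈ 83.43

83.43


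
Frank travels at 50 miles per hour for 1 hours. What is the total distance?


Use the formula: distance = speed x time
Speed = 50 mph, Time = 1 hours
50 x 1 = 50 miles

50 miles


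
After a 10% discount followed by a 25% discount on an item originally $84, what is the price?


First discount:
10% of $84 = $8.40
Price after first discount:
$84 - $8.40 = $75.60
Second discount:
25% of $75.60 = $18.90
Final price:
$75.60 - $18.90 = $56.70

$56.70


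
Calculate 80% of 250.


Convert percentage to decimal:
80% = 0.8
Multiply:
250 x 0.8 = 200

200


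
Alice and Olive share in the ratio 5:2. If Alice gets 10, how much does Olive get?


Find the multiplier:
10 / 5 = 2
Apply to Olive's share:
2 x 2 = 4

4


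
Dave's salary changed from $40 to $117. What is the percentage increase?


Find the absolute change:
|117 - 40| = 77
Divide by original and multiply by 100:
77 / 40 x 100 = 192.5%

192.5%


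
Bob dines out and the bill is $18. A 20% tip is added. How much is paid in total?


Calculate the tip:
20% of $18 = $3.60
Add tip to meal cost:
$18 + $3.60 = $21.60

$21.60


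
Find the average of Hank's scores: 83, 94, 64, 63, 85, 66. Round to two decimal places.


Add the scores:
83 + 94 + 64 + 63 + 85 + 66 = 455
Divide by the number of tests:
455 / 6 = 75.8333... ≈ 75.83

75.83


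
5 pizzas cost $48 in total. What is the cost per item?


Total cost: $48
Number of items: 5
Unit price: $48 / 5 = $9.60

$9.60


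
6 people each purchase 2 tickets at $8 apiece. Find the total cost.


Cost per person:
2 x $8 = $16
Group total:
6 x $16 = $96

$96


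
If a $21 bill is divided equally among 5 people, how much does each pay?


Total bill: $21
Number of people: 5
Each pays: $21 / 5 = $4.20

$4.20


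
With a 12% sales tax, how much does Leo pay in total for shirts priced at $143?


Calculate the tax:
12% of $143 = $17.16
Add tax to price:
$143 + $17.16 = $160.16

$160.16


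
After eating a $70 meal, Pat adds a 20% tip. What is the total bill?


Calculate the tip:
20% of $70 = $14
Add tip to meal cost:
$70 + $14 = $84

$84


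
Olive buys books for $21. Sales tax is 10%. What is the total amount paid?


Calculate the tax:
10% of $21 = $2.10
Add tax to price:
$21 + $2.10 = $23.10

$23.10


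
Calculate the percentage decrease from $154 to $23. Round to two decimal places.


Find the absolute change:
|23 - 154| = 131
Divide by original and multiply by 100:
131 / 154 x 100 = 85.0649...% ≈ 85.06%

85.06%


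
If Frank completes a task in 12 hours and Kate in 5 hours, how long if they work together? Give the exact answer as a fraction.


Frank's rate: 1/12 of the job per hour
Kate's rate: 1/5 of the job per hour
Combined rate: 1/12 + 1/5 = 17/60 per hour
Time = 1 / (17/60) = 60/17 hours (≈ 3.53 hours)

60/17 hours


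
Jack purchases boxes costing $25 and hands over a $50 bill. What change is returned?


Start with the amount paid:
$50
Subtract the price:
$50 - $25 = $25

$25


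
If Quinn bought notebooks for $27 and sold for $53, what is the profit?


Selling price = $53
Cost price = $27
Profit = selling price - cost price:
Profit = $53 - $27 = $26

$26


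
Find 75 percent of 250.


Convert percentage to decimal:
75% = 0.75
Multiply:
250 x 0.75 = 187.5

187.5


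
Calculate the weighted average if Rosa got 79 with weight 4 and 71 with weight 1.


Weighted sum:
4 x 79 + 1 x 71 = 387
Total weight:
4 + 1 = 5
Weighted average:
387 / 5 = 77.4

77.4


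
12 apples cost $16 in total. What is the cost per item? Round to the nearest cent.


Total cost: $16
Number of items: 12
Unit price: $16 / 12 = $1.3333... ≈ $1.33

$1.33


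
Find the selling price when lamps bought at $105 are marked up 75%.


Calculate the markup amount:
75% of $105 = $78.75
Add to cost:
$105 + $78.75 = $183.75

$183.75


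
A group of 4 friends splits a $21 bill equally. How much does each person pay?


Total bill: $21
Number of people: 4
Each pays: $21 / 4 = $5.25

$5.25


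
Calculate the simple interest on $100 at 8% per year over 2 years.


Use the formula I = P x R x T / 100
P x R x T = 100 x 8 x 2 = 1600
I = 1600 / 100 = $16

$16


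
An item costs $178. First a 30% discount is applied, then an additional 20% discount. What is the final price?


First discount:
30% of $178 = $53.40
Price after first discount:
$178 - $53.40 = $124.60
Second discount:
20% of $124.60 = $24.92
Final price:
$124.60 - $24.92 = $99.68

$99.68


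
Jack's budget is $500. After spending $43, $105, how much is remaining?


Add up expenses:
$43 + $105 = $148
Subtract from budget:
$500 - $148 = $352

$352


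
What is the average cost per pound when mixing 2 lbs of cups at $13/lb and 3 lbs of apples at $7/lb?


Cost of cups:
2 x $13 = $26
Cost of apples:
3 x $7 = $21
Total cost: $26 + $21 = $47
Total weight: 5 lbs
Average: $47 / 5 = $9.40/lb

$9.40/lb


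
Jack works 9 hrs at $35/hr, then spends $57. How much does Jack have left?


Calculate earnings:
9 x $35 = $315
Subtract spending:
$315 - $57 = $258

$258


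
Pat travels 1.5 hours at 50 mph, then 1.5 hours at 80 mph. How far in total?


Leg 1 distance:
50 x 1.5 = 75 miles
Leg 2 distance:
80 x 1.5 = 120 miles
Total distance:
75 + 120 = 195 miles

195 miles


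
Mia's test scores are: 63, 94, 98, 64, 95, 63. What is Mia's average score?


Add the scores:
63 + 94 + 98 + 64 + 95 + 63 = 477
Divide by the number of tests:
477 / 6 = 79.5

79.5


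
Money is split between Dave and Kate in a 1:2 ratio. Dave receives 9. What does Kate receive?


Find the multiplier:
9 / 1 = 9
Apply to Kate's share:
2 x 9 = 18

18


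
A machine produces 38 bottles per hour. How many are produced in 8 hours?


Production rate: 38 bottles per hour
Time: 8 hours
Total: 38 x 8 = 304 bottles

304 bottles


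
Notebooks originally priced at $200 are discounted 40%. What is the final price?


Calculate the discount amount:
40% of $200 = $80
Subtract from original:
$200 - $80 = $120

$120


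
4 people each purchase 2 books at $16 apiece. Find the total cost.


Cost per person:
2 x $16 = $32
Group total:
4 x $32 = $128

$128


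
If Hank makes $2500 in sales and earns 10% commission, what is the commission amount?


Convert rate to decimal:
10% = 0.1
Multiply by sales:
$2500 x 0.1 = $250

$250


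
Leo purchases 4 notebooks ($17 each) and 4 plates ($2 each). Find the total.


Cost of notebooks:
4 x $17 = $68
Cost of plates:
4 x $2 = $8
Add both:
$68 + $8 = $76

$76


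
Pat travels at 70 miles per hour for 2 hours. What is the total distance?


Use the formula: distance = speed x time
Speed = 70 mph, Time = 2 hours
70 x 2 = 140 miles

140 miles


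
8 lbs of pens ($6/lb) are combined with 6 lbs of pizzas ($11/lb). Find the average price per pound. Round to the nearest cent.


Cost of pens:
8 x $6 = $48
Cost of pizzas:
6 x $11 = $66
Total cost: $48 + $66 = $114
Total weight: 14 lbs
Average: $114 / 14 = $8.1428... ≈ $8.14/lb

$8.14/lb


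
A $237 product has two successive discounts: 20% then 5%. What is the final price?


First discount:
20% of $237 = $47.40
Price after first discount:
$237 - $47.40 = $189.60
Second discount:
5% of $189.60 = $9.48
Final price:
$189.60 - $9.48 = $180.12

$180.12


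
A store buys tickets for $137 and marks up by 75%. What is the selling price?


Calculate the markup amount:
75% of $137 = $102.75
Add to cost:
$137 + $102.75 = $239.75

$239.75


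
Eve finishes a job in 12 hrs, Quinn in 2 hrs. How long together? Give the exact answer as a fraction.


Eve's rate: 1/12 of the job per hour
Quinn's rate: 1/2 of the job per hour
Combined rate: 1/12 + 1/2 = 7/12 per hour
Time = 1 / (7/12) = 12/7 hours (≈ 1.71 hours)

12/7 hours


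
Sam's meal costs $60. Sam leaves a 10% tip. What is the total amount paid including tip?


Calculate the tip:
10% of $60 = $6
Add tip to meal cost:
$60 + $6 = $66

$66


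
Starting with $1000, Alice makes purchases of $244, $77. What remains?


Add up expenses:
$244 + $77 = $321
Subtract from budget:
$1000 - $321 = $679

$679


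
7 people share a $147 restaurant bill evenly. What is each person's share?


Total bill: $147
Number of people: 7
Each pays: $147 / 7 = $21

$21


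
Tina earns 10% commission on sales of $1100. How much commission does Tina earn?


Convert rate to decimal:
10% = 0.1
Multiply by sales:
$1100 x 0.1 = $110

$110


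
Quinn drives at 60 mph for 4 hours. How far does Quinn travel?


Use the formula: distance = speed x time
Speed = 60 mph, Time = 4 hours
60 x 4 = 240 miles

240 miles


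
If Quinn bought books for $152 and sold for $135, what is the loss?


Selling price = $135
Cost price = $152
Loss = cost price - selling price:
Loss = $152 - $135 = $17

$17


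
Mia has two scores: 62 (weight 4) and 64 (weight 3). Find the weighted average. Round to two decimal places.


Weighted sum:
4 x 62 + 3 x 64 = 440
Total weight:
4 + 3 = 7
Weighted average:
440 / 7 = 62.8571... ≈ 62.86

62.86


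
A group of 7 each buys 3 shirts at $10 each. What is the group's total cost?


Cost per person:
3 x $10 = $30
Group total:
7 x $30 = $210

$210


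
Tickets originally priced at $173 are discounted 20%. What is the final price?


Calculate the discount amount:
20% of $173 = $34.60
Subtract from original:
$173 - $34.60 = $138.40

$138.40


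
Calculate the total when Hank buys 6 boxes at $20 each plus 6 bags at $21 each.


Cost of boxes:
6 x $20 = $120
Cost of bags:
6 x $21 = $126
Add both:
$120 + $126 = $246

$246


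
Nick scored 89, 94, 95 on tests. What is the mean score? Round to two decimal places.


Add the scores:
89 + 94 + 95 = 278
Divide by the number of tests:
278 / 3 = 92.6666... ≈ 92.67

92.67


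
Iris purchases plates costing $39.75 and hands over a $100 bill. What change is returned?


Start with the amount paid:
$100
Subtract the price:
$100 - $39.75 = $60.25

$60.25


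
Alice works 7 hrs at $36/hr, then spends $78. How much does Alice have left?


Calculate earnings:
7 x $36 = $252
Subtract spending:
$252 - $78 = $174

$174


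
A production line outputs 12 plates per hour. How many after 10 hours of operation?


Production rate: 12 plates per hour
Time: 10 hours
Total: 12 x 10 = 120 plates

120 plates


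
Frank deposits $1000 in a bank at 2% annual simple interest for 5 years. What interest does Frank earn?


Use the formula I = P x R x T / 100
P x R x T = 1000 x 2 x 5 = 10000
I = 10000 / 100 = $100

$100


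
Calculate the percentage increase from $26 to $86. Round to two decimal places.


Find the absolute change:
|86 - 26| = 60
Divide by original and multiply by 100:
60 / 26 x 100 = 230.7692...% ≈ 230.77%

230.77%


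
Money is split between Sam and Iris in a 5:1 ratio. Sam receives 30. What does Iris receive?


Find the multiplier:
30 / 5 = 6
Apply to Iris's share:
1 x 6 = 6

6


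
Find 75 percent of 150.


Convert percentage to decimal:
75% = 0.75
Multiply:
150 x 0.75 = 112.5

112.5


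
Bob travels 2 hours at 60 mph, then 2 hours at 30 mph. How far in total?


Leg 1 distance:
60 x 2 = 120 miles
Leg 2 distance:
30 x 2 = 60 miles
Total distance:
120 + 60 = 180 miles

180 miles


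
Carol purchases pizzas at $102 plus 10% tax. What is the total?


Calculate the tax:
10% of $102 = $10.20
Add tax to price:
$102 + $10.20 = $112.20

$112.20


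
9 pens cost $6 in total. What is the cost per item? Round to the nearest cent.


Total cost: $6
Number of items: 9
Unit price: $6 / 9 = $0.6666... ≈ $0.67

$0.67


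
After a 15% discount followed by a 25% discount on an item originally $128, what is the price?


First discount:
15% of $128 = $19.20
Price after first discount:
$128 - $19.20 = $108.80
Second discount:
25% of $108.80 = $27.20
Final price:
$108.80 - $27.20 = $81.60

$81.60


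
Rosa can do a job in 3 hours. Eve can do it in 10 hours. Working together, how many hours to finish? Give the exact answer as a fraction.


Rosa's rate: 1/3 of the job per hour
Eve's rate: 1/10 of the job per hour
Combined rate: 1/3 + 1/10 = 13/30 per hour
Time = 1 / (13/30) = 30/13 hours (≈ 2.31 hours)

30/13 hours


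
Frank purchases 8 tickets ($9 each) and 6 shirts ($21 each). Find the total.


Cost of tickets:
8 x $9 = $72
Cost of shirts:
6 x $21 = $126
Add both:
$72 + $126 = $198

$198


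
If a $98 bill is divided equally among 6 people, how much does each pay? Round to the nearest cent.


Total bill: $98
Number of people: 6
Each pays: $98 / 6 = $16.3333... ≈ $16.33

$16.33


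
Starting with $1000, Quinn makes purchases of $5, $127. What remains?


Add up expenses:
$5 + $127 = $132
Subtract from budget:
$1000 - $132 = $868

$868


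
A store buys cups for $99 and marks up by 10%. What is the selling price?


Calculate the markup amount:
10% of $99 = $9.90
Add to cost:
$99 + $9.90 = $108.90

$108.90


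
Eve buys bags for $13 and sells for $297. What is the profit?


Selling price = $297
Cost price = $13
Profit = selling price - cost price:
Profit = $297 - $13 = $284

$284


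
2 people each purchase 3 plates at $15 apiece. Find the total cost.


Cost per person:
3 x $15 = $45
Group total:
2 x $45 = $90

$90


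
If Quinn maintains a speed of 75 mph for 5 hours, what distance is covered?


Use the formula: distance = speed x time
Speed = 75 mph, Time = 5 hours
75 x 5 = 375 miles

375 miles


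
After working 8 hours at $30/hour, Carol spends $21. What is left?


Calculate earnings:
8 x $30 = $240
Subtract spending:
$240 - $21 = $219

$219


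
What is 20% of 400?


Convert percentage to decimal:
20% = 0.2
Multiply:
400 x 0.2 = 80

80


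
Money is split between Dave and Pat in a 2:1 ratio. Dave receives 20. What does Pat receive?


Find the multiplier:
20 / 2 = 10
Apply to Pat's share:
1 x 10 = 10

10


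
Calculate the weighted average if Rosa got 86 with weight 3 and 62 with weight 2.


Weighted sum:
3 x 86 + 2 x 62 = 382
Total weight:
3 + 2 = 5
Weighted average:
382 / 5 = 76.4

76.4


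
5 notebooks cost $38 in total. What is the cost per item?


Total cost: $38
Number of items: 5
Unit price: $38 / 5 = $7.60

$7.60


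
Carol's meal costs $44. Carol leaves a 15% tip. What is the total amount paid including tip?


Calculate the tip:
15% of $44 = $6.60
Add tip to meal cost:
$44 + $6.60 = $50.60

$50.60


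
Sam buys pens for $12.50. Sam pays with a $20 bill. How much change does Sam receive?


Start with the amount paid:
$20
Subtract the price:
$20 - $12.50 = $7.50

$7.50


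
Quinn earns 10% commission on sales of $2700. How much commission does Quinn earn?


Convert rate to decimal:
10% = 0.1
Multiply by sales:
$2700 x 0.1 = $270

$270


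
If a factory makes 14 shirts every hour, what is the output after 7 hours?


Production rate: 14 shirts per hour
Time: 7 hours
Total: 14 x 7 = 98 shirts

98 shirts


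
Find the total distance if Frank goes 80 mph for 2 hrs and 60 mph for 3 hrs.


Leg 1 distance:
80 x 2 = 160 miles
Leg 2 distance:
60 x 3 = 180 miles
Total distance:
160 + 180 = 340 miles

340 miles


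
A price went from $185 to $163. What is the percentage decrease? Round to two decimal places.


Find the absolute change:
|163 - 185| = 22
Divide by original and multiply by 100:
22 / 185 x 100 = 11.8918...% ≈ 11.89%

11.89%


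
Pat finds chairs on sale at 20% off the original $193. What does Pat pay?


Calculate the discount amount:
20% of $193 = $38.60
Subtract from original:
$193 - $38.60 = $154.40

$154.40


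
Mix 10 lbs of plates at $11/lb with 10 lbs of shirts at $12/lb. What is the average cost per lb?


Cost of plates:
10 x $11 = $110
Cost of shirts:
10 x $12 = $120
Total cost: $110 + $120 = $230
Total weight: 20 lbs
Average: $230 / 20 = $11.50/lb

$11.50/lb


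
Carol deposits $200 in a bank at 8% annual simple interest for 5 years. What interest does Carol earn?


Use the formula I = P x R x T / 100
P x R x T = 200 x 8 x 5 = 8000
I = 8000 / 100 = $80

$80


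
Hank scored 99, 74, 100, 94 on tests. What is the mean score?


Add the scores:
99 + 74 + 100 + 94 = 367
Divide by the number of tests:
367 / 4 = 91.75

91.75


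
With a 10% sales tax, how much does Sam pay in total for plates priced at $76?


Calculate the tax:
10% of $76 = $7.60
Add tax to price:
$76 + $7.60 = $83.60

$83.60


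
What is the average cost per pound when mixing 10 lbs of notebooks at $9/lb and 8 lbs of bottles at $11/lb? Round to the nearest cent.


Cost of notebooks:
10 x $9 = $90
Cost of bottles:
8 x $11 = $88
Total cost: $90 + $88 = $178
Total weight: 18 lbs
Average: $178 / 18 = $9.8888... ≈ $9.89/lb

$9.89/lb


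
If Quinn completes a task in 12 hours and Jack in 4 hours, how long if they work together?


Quinn's rate: 1/12 of the job per hour
Jack's rate: 1/4 of the job per hour
Combined rate: 1/12 + 1/4 = 1/3 per hour
Time = 1 / (1/3) = 3 hours

3 hours


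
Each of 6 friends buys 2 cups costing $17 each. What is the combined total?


Cost per person:
2 x $17 = $34
Group total:
6 x $34 = $204

$204


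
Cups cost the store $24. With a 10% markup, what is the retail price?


Calculate the markup amount:
10% of $24 = $2.40
Add to cost:
$24 + $2.40 = $26.40

$26.40


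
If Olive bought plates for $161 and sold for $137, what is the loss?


Selling price = $137
Cost price = $161
Loss = cost price - selling price:
Loss = $161 - $137 = $24

$24


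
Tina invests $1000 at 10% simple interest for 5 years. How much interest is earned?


Use the formula I = P x R x T / 100
P x R x T = 1000 x 10 x 5 = 50000
I = 50000 / 100 = $500

$500


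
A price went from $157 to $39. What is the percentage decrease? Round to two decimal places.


Find the absolute change:
|39 - 157| = 118
Divide by original and multiply by 100:
118 / 157 x 100 = 75.1592...% ≈ 75.16%

75.16%


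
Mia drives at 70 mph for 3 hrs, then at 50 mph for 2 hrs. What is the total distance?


Leg 1 distance:
70 x 3 = 210 miles
Leg 2 distance:
50 x 2 = 100 miles
Total distance:
210 + 100 = 310 miles

310 miles


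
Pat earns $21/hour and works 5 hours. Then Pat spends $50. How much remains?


Calculate earnings:
5 x $21 = $105
Subtract spending:
$105 - $50 = $55

$55


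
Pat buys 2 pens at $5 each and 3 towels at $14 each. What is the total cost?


Cost of pens:
2 x $5 = $10
Cost of towels:
3 x $14 = $42
Add both:
$10 + $42 = $52

$52


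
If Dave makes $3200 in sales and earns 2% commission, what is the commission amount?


Convert rate to decimal:
2% = 0.02
Multiply by sales:
$3200 x 0.02 = $64

$64


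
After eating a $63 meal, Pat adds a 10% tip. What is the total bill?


Calculate the tip:
10% of $63 = $6.30
Add tip to meal cost:
$63 + $6.30 = $69.30

$69.30


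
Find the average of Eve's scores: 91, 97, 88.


Add the scores:
91 + 97 + 88 = 276
Divide by the number of tests:
276 / 3 = 92

92


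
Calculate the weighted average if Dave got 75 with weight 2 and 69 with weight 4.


Weighted sum:
2 x 75 + 4 x 69 = 426
Total weight:
2 + 4 = 6
Weighted average:
426 / 6 = 71

71


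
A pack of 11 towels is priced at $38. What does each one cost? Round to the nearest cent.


Total cost: $38
Number of items: 11
Unit price: $38 / 11 = $3.4545... ≈ $3.45

$3.45


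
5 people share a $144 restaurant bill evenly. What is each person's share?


Total bill: $144
Number of people: 5
Each pays: $144 / 5 = $28.80

$28.80


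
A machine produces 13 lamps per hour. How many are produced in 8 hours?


Production rate: 13 lamps per hour
Time: 8 hours
Total: 13 x 8 = 104 lamps

104 lamps


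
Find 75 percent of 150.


Convert percentage to decimal:
75% = 0.75
Multiply:
150 x 0.75 = 112.5

112.5


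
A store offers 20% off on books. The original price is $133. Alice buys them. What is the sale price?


Calculate the discount amount:
20% of $133 = $26.60
Subtract from original:
$133 - $26.60 = $106.40

$106.40


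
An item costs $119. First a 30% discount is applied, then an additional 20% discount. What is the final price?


First discount:
30% of $119 = $35.70
Price after first discount:
$119 - $35.70 = $83.30
Second discount:
20% of $83.30 = $16.66
Final price:
$83.30 - $16.66 = $66.64

$66.64


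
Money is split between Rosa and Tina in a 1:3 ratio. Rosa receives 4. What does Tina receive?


Find the multiplier:
4 / 1 = 4
Apply to Tina's share:
3 x 4 = 12

12


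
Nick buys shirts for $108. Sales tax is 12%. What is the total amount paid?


Calculate the tax:
12% of $108 = $12.96
Add tax to price:
$108 + $12.96 = $120.96

$120.96


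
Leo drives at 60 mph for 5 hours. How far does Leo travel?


Use the formula: distance = speed x time
Speed = 60 mph, Time = 5 hours
60 x 5 = 300 miles

300 miles


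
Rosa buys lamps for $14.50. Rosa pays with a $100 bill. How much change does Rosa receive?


Start with the amount paid:
$100
Subtract the price:
$100 - $14.50 = $85.50

$85.50


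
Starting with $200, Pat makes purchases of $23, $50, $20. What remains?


Add up expenses:
$23 + $50 + $20 = $93
Subtract from budget:
$200 - $93 = $107

$107


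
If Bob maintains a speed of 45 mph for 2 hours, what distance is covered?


Use the formula: distance = speed x time
Speed = 45 mph, Time = 2 hours
45 x 2 = 90 miles

90 miles


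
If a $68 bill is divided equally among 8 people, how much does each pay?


Total bill: $68
Number of people: 8
Each pays: $68 / 8 = $8.50

$8.50


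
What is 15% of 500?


Convert percentage to decimal:
15% = 0.15
Multiply:
500 x 0.15 = 75

75


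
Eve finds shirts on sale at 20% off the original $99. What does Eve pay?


Calculate the discount amount:
20% of $99 = $19.80
Subtract from original:
$99 - $19.80 = $79.20

$79.20


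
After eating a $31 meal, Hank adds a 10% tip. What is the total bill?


Calculate the tip:
10% of $31 = $3.10
Add tip to meal cost:
$31 + $3.10 = $34.10

$34.10


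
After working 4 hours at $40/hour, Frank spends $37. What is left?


Calculate earnings:
4 x $40 = $160
Subtract spending:
$160 - $37 = $123

$123


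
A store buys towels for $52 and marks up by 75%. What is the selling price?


Calculate the markup amount:
75% of $52 = $39
Add to cost:
$52 + $39 = $91

$91


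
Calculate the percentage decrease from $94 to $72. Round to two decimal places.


Find the absolute change:
|72 - 94| = 22
Divide by original and multiply by 100:
22 / 94 x 100 = 23.4042...% ≈ 23.4%

23.4%
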